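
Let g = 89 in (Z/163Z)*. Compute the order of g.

162

The order of 89 must divide p − 1 = 162 = 2 · 3^4.
Divisors: 1, 2, 3, 6, 9, 18, 27, 54, 81, 162.
Check each in increasing order: 89^1 ≡ 89;  89^2 ≡ 97;  89^3 ≡ 157;  89^6 ≡ 36;  89^9 ≡ 110;  89^18 ≡ 38;  89^27 ≡ 105;  89^54 ≡ 104;  89^81 ≡ 162;  89^162 ≡ 1.
Smallest exponent giving 1 is 162.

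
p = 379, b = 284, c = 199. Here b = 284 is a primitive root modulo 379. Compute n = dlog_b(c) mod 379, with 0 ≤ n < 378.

Baby-step giant-step with m = ceil(sqrt(378)) = 20.
Baby table (284^j mod 379 for j=0..19):
  0:1  1:284  2:308  3:302  4:114  5:161  6:244  7:318
  8:110  9:162  10:149  11:247  12:33  13:276  14:310  15:112
  16:351  17:7  18:93  19:261
Giant step factor: 284^(-20) ≡ 45 (mod 379).
Scan 199·45^i mod 379 for i = 0, 1, …:
  i=0: 199   i=1: 238   i=2: 98   i=3: 241
  i=4: 233   i=5: 252   i=6: 349   i=7: 166
  i=8: 269   i=9: 356     …   i=16: 17
  i=17: 7
Match at i=17, j=17: n = 17·20 + 17 = 357.

357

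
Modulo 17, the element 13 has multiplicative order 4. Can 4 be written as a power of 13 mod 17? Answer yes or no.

yes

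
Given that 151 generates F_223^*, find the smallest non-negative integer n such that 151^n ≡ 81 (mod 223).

68

Baby-step giant-step with m = ceil(sqrt(222)) = 15.
Baby table (151^j mod 223 for j=0..14):
  0:1  1:151  2:55  3:54  4:126  5:71  6:17  7:114
  8:43  9:26  10:135  11:92  12:66  13:154  14:62
Giant step factor: 151^(-15) ≡ 167 (mod 223).
Scan 81·167^i mod 223 for i = 0, 1, …:
  i=0: 81   i=1: 147   i=2: 19   i=3: 51
  i=4: 43
Match at i=4, j=8: n = 4·15 + 8 = 68.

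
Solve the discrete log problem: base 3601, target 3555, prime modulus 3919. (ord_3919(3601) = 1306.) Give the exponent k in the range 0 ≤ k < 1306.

Baby-step giant-step with m = ceil(sqrt(1306)) = 37.
Baby table (3601^j mod 3919 for j=0..36):
  0:1  1:3601  2:3149  3:1882  4:1131  5:890  6:3067  7:525
  8:1567  9:3326  10:462  11:2006  12:889  13:3385  14:1295  15:3604
  16:2195  17:3491  18:2858  19:364  20:1818  21:1888  22:3142  23:189
  24:2602  25:3392  26:2988  27:2133  28:3612  29:3570  30:1250  31:2238
  32:1574  33:1100  34:2910  35:3423  36:968
Giant step factor: 3601^(-37) ≡ 408 (mod 3919).
Scan 3555·408^i mod 3919 for i = 0, 1, …:
  i=0: 3555   i=1: 410   i=2: 2682   i=3: 855
  i=4: 49   i=5: 397   i=6: 1297   i=7: 111
  i=8: 2179   i=9: 3338     …   i=17: 2649
  i=18: 3067
Match at i=18, j=6: k = 18·37 + 6 = 672.

672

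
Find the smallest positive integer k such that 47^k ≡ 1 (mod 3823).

The order of 47 must divide p − 1 = 3822 = 2 · 3 · 7^2 · 13.
Divisors: 1, 2, 3, 6, 7, 13, 14, 21, 26, 39, 42, 49, 78, 91, 98, 147, 182, 273, 294, 546, 637, 1274, 1911, 3822.
Check each in increasing order: 47^1 ≡ 47;  47^2 ≡ 2209;  47^3 ≡ 602;  47^6 ≡ 3042;  47^7 ≡ 1523;  47^13 ≡ 3313;  47^14 ≡ 2791;  47^21 ≡ 3340;  47^26 ≡ 136;  47^39 ≡ 3277;  47^42 ≡ 86;  47^49 ≡ 996;  47^78 ≡ 3745;  47^91 ≡ 1550;  47^98 ≡ 1859;  47^147 ≡ 1232;  47^182 ≡ 1656;  47^273 ≡ 1567;  47^294 ≡ 93;  47^546 ≡ 1123;  47^637 ≡ 1185;  47^1274 ≡ 1184;  47^1911 ≡ 3822;  47^3822 ≡ 1.
Smallest exponent giving 1 is 3822.

3822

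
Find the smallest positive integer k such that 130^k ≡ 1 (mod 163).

The order of 130 must divide p − 1 = 162 = 2 · 3^4.
Divisors: 1, 2, 3, 6, 9, 18, 27, 54, 81, 162.
Check each in increasing order: 130^1 ≡ 130;  130^2 ≡ 111;  130^3 ≡ 86;  130^6 ≡ 61;  130^9 ≡ 30;  130^18 ≡ 85;  130^27 ≡ 105;  130^54 ≡ 104;  130^81 ≡ 162;  130^162 ≡ 1.
Smallest exponent giving 1 is 162.

162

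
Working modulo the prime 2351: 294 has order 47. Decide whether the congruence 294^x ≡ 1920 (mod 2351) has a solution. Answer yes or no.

yes

1920 ∈ ⟨294⟩ iff 1920^47 ≡ 1 (mod 2351), since |⟨294⟩| = 47.
1920^47 mod 2351 = 1.
Since 1 = 1, 1920 lies in the subgroup.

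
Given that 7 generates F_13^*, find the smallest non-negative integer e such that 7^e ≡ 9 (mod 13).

4

Successive powers of 7 modulo 13:
  7^0=1  7^1=7  7^2=10  7^3=5  7^4=9
So 7^4 ≡ 9 (mod 13), giving e = 4.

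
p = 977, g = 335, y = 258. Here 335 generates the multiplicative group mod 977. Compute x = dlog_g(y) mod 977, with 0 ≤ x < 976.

511

Baby-step giant-step with m = ceil(sqrt(976)) = 32.
Baby table (335^j mod 977 for j=0..31):
  0:1  1:335  2:847  3:415  4:291  5:762  6:273  7:594
  8:659  9:940  10:306  11:902  12:277  13:957  14:139  15:646
  16:493  17:42  18:392  19:402  20:821  21:498  22:740  23:719
  24:523  25:322  26:400  27:151  28:758  29:887  30:137  31:953
Giant step factor: 335^(-32) ≡ 772 (mod 977).
Scan 258·772^i mod 977 for i = 0, 1, …:
  i=0: 258   i=1: 845   i=2: 681   i=3: 106
  i=4: 741   i=5: 507   i=6: 604   i=7: 259
  i=8: 640   i=9: 695     …   i=14: 491
  i=15: 953
Match at i=15, j=31: x = 15·32 + 31 = 511.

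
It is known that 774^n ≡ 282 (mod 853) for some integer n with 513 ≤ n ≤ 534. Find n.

Compute 774^513 mod 853 = 111, then multiply by 774 repeatedly:
  774^513=111  774^514=614  774^515=115  774^516=298  774^517=342
  774^518=278  774^519=216  774^520=849  774^521=316  774^522=626
  774^523=20  774^524=126  774^525=282
Found 282 at exponent 525.

525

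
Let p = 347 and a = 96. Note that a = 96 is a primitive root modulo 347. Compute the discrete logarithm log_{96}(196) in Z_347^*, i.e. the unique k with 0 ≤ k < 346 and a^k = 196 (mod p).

Baby-step giant-step with m = ceil(sqrt(346)) = 19.
Baby table (96^j mod 347 for j=0..18):
  0:1  1:96  2:194  3:233  4:160  5:92  6:157  7:151
  8:269  9:146  10:136  11:217  12:12  13:111  14:246  15:20
  16:185  17:63  18:149
Giant step factor: 96^(-19) ≡ 338 (mod 347).
Scan 196·338^i mod 347 for i = 0, 1, …:
  i=0: 196   i=1: 318   i=2: 261   i=3: 80
  i=4: 321   i=5: 234   i=6: 323   i=7: 216
  i=8: 138   i=9: 146
Match at i=9, j=9: k = 9·19 + 9 = 180.

180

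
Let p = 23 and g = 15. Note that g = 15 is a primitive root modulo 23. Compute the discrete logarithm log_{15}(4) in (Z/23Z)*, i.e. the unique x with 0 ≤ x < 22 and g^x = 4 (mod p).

Successive powers of 15 modulo 23:
  15^0=1  15^1=15  15^2=18  15^3=17  15^4=2  15^5=7
  15^6=13  15^7=11  15^8=4
So 15^8 ≡ 4 (mod 23), giving x = 8.

8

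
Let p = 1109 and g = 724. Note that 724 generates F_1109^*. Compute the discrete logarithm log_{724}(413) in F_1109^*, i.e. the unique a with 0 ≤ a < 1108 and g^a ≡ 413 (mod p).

140

Baby-step giant-step with m = ceil(sqrt(1108)) = 34.
Baby table (724^j mod 1109 for j=0..33):
  0:1  1:724  2:728  3:297  4:991  5:1070  6:598  7:442
  8:616  9:166  10:412  11:1076  12:506  13:374  14:180  15:567
  16:178  17:228  18:940  19:743  20:67  21:821  22:1089  23:1046
  24:966  25:714  26:142  27:780  28:239  29:32  30:988  31:7
  32:632  33:660
Giant step factor: 724^(-34) ≡ 367 (mod 1109).
Scan 413·367^i mod 1109 for i = 0, 1, …:
  i=0: 413   i=1: 747   i=2: 226   i=3: 876
  i=4: 991
Match at i=4, j=4: a = 4·34 + 4 = 140.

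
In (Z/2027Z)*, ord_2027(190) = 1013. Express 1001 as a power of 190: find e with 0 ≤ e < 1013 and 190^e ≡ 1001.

Baby-step giant-step with m = ceil(sqrt(1013)) = 32.
Baby table (190^j mod 2027 for j=0..31):
  0:1  1:190  2:1641  3:1659  4:1025  5:158  6:1642  7:1849
  8:639  9:1817  10:640  11:2007  12:254  13:1639  14:1279  15:1797
  16:894  17:1619  18:1533  19:1409  20:146  21:1389  22:400  23:1001
  24:1679  25:771  26:546  27:363  28:52  29:1772  30:198  31:1134
Giant step factor: 190^(-32) ≡ 1766 (mod 2027).
Scan 1001·1766^i mod 2027 for i = 0, 1, …:
  i=0: 1001
Match at i=0, j=23: e = 0·32 + 23 = 23.

23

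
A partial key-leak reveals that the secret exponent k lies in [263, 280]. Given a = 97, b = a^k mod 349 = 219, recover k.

Compute 97^263 mod 349 = 159, then multiply by 97 repeatedly:
  97^263=159  97^264=67  97^265=217  97^266=109  97^267=103
  97^268=219
Found 219 at exponent 268.

268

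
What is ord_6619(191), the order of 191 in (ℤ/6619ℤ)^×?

The order of 191 must divide p − 1 = 6618 = 2 · 3 · 1103.
Divisors: 1, 2, 3, 6, 1103, 2206, 3309, 6618.
Check each in increasing order: 191^1 ≡ 191;  191^2 ≡ 3386;  191^3 ≡ 4683;  191^6 ≡ 1742;  191^1103 ≡ 6618;  191^2206 ≡ 1.
Smallest exponent giving 1 is 2206.

2206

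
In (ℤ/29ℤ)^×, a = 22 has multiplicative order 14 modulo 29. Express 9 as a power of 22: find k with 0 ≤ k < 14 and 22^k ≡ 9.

9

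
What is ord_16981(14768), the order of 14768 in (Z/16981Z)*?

8490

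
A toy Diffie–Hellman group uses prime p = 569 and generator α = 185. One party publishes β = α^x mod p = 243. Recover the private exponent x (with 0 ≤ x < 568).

291

Baby-step giant-step with m = ceil(sqrt(568)) = 24.
Baby table (185^j mod 569 for j=0..23):
  0:1  1:185  2:85  3:362  4:397  5:44  6:174  7:326
  8:565  9:398  10:229  11:259  12:119  13:393  14:442  15:403
  16:16  17:115  18:222  19:102  20:93  21:135  22:508  23:95
Giant step factor: 185^(-24) ≡ 80 (mod 569).
Scan 243·80^i mod 569 for i = 0, 1, …:
  i=0: 243   i=1: 94   i=2: 123   i=3: 167
  i=4: 273   i=5: 218   i=6: 370   i=7: 12
  i=8: 391   i=9: 554   i=10: 507   i=11: 161
  i=12: 362
Match at i=12, j=3: x = 12·24 + 3 = 291.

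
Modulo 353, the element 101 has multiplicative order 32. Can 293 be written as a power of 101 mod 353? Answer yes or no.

293 ∈ ⟨101⟩ iff 293^32 ≡ 1 (mod 353), since |⟨101⟩| = 32.
293^32 mod 353 = 1.
Since 1 = 1, 293 lies in the subgroup.

yes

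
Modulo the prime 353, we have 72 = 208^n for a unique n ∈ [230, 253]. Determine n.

Compute 208^230 mod 353 = 65, then multiply by 208 repeatedly:
  208^230=65  208^231=106  208^232=162  208^233=161  208^234=306
  208^235=108  208^236=225  208^237=204  208^238=72
Found 72 at exponent 238.

238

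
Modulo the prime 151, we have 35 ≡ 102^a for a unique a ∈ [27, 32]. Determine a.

31

Compute 102^27 mod 151 = 27, then multiply by 102 repeatedly:
  102^27=27  102^28=36  102^29=48  102^30=64  102^31=35
Found 35 at exponent 31.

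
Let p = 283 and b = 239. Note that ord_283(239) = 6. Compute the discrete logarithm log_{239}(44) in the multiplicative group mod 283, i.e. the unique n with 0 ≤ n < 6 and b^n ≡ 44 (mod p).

Successive powers of 239 modulo 283:
  239^0=1  239^1=239  239^2=238  239^3=282  239^4=44
So 239^4 ≡ 44 (mod 283), giving n = 4.

4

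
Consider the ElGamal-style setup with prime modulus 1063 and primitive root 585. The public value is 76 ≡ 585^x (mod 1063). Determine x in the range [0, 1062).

Baby-step giant-step with m = ceil(sqrt(1062)) = 33.
Baby table (585^j mod 1063 for j=0..32):
  0:1  1:585  2:1002  3:457  4:532  5:824  6:501  7:760
  8:266  9:412  10:782  11:380  12:133  13:206  14:391  15:190
  16:598  17:103  18:727  19:95  20:299  21:583  22:895  23:579
  24:681  25:823  26:979  27:821  28:872  29:943  30:1021  31:942
  32:436
Giant step factor: 585^(-33) ≡ 124 (mod 1063).
Scan 76·124^i mod 1063 for i = 0, 1, …:
  i=0: 76   i=1: 920   i=2: 339   i=3: 579
Match at i=3, j=23: x = 3·33 + 23 = 122.

122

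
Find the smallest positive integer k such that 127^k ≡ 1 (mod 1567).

783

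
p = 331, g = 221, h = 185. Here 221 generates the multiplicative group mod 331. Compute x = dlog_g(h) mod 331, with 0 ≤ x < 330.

305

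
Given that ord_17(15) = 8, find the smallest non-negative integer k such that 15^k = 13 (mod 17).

6

Successive powers of 15 modulo 17:
  15^0=1  15^1=15  15^2=4  15^3=9  15^4=16  15^5=2
  15^6=13
So 15^6 ≡ 13 (mod 17), giving k = 6.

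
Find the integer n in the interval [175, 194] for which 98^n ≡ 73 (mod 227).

186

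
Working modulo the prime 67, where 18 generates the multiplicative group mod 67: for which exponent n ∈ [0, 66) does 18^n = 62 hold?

Successive powers of 18 modulo 67:
  18^0=1  18^1=18  18^2=56  18^3=3  18^4=54  18^5=34
  18^6=9  18^7=28  18^8=35  18^9=27  18^10=17  18^11=38
  18^12=14  18^13=51  18^14=47  18^15=42  18^16=19  18^17=7
  18^18=59  18^19=57  18^20=21  18^21=43  18^22=37  18^23=63
  18^24=62
So 18^24 ≡ 62 (mod 67), giving n = 24.

24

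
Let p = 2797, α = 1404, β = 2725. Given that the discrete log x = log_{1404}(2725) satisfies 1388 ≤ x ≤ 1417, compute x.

1411

Compute 1404^1388 mod 2797 = 459, then multiply by 1404 repeatedly:
  1404^1388=459  1404^1389=1126  1404^1390=599  1404^1391=1896  1404^1392=2037
  1404^1393=1414  1404^1394=2183  1404^1395=2217  1404^1396=2404  1404^1397=2034
  1404^1398=2796  1404^1399=1393  1404^1400=669  1404^1401=2281  1404^1402=2756
  1404^1403=1173  1404^1404=2256  1404^1405=1220  1404^1406=1116  1404^1407=544
  1404^1408=195  1404^1409=2471  1404^1410=1004  1404^1411=2725
Found 2725 at exponent 1411.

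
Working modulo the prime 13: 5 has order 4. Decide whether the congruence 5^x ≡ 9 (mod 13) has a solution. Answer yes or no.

no

9 ∈ ⟨5⟩ iff 9^4 ≡ 1 (mod 13), since |⟨5⟩| = 4.
9^4 mod 13 = 9.
Since 9 ≠ 1, 9 does not lie in the subgroup.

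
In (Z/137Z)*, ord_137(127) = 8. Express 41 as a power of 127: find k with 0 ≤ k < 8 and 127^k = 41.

7

Successive powers of 127 modulo 137:
  127^0=1  127^1=127  127^2=100  127^3=96  127^4=136  127^5=10
  127^6=37  127^7=41
So 127^7 ≡ 41 (mod 137), giving k = 7.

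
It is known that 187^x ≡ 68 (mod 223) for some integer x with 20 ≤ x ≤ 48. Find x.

Compute 187^20 mod 223 = 50, then multiply by 187 repeatedly:
  187^20=50  187^21=207  187^22=130  187^23=3  187^24=115
  187^25=97  187^26=76  187^27=163  187^28=153  187^29=67
  187^30=41  187^31=85  187^32=62  187^33=221  187^34=72
  187^35=84  187^36=98  187^37=40  187^38=121  187^39=104
  187^40=47  187^41=92  187^42=33  187^43=150  187^44=175
  187^45=167  187^46=9  187^47=122  187^48=68
Found 68 at exponent 48.

48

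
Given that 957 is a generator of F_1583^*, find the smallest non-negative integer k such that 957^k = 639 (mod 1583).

720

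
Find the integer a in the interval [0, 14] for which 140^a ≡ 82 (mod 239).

5

Compute 140^0 mod 239 = 1, then multiply by 140 repeatedly:
  140^0=1  140^1=140  140^2=2  140^3=41  140^4=4
  140^5=82
Found 82 at exponent 5.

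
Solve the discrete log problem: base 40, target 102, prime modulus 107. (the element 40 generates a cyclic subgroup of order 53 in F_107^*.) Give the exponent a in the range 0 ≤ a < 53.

2

Successive powers of 40 modulo 107:
  40^0=1  40^1=40  40^2=102
So 40^2 ≡ 102 (mod 107), giving a = 2.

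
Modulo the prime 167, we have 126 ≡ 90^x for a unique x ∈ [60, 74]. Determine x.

74

Compute 90^60 mod 167 = 96, then multiply by 90 repeatedly:
  90^60=96  90^61=123  90^62=48  90^63=145  90^64=24
  90^65=156  90^66=12  90^67=78  90^68=6  90^69=39
  90^70=3  90^71=103  90^72=85  90^73=135  90^74=126
Found 126 at exponent 74.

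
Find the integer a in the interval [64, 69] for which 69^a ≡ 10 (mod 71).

Compute 69^64 mod 71 = 10, then multiply by 69 repeatedly:
  69^64=10
Found 10 at exponent 64.

64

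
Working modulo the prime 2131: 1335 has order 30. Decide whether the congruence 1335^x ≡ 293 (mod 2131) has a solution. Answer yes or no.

293 ∈ ⟨1335⟩ iff 293^30 ≡ 1 (mod 2131), since |⟨1335⟩| = 30.
293^30 mod 2131 = 157.
Since 157 ≠ 1, 293 does not lie in the subgroup.

no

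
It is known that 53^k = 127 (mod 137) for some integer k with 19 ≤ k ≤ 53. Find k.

51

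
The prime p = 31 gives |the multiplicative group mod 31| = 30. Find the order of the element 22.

30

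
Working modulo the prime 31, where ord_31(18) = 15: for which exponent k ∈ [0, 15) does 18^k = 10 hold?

Successive powers of 18 modulo 31:
  18^0=1  18^1=18  18^2=14  18^3=4  18^4=10
So 18^4 ≡ 10 (mod 31), giving k = 4.

4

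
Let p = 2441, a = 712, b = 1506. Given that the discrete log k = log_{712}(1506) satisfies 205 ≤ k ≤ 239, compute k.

208

Compute 712^205 mod 2441 = 2096, then multiply by 712 repeatedly:
  712^205=2096  712^206=901  712^207=1970  712^208=1506
Found 1506 at exponent 208.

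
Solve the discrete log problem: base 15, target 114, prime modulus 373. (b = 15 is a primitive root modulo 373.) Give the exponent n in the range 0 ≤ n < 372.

82

Baby-step giant-step with m = ceil(sqrt(372)) = 20.
Baby table (15^j mod 373 for j=0..19):
  0:1  1:15  2:225  3:18  4:270  5:320  6:324  7:11
  8:165  9:237  10:198  11:359  12:163  13:207  14:121  15:323
  16:369  17:313  18:219  19:301
Giant step factor: 15^(-20) ≡ 220 (mod 373).
Scan 114·220^i mod 373 for i = 0, 1, …:
  i=0: 114   i=1: 89   i=2: 184   i=3: 196
  i=4: 225
Match at i=4, j=2: n = 4·20 + 2 = 82.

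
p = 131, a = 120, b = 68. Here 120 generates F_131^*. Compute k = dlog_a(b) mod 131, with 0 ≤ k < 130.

Baby-step giant-step with m = ceil(sqrt(130)) = 12.
Baby table (120^j mod 131 for j=0..11):
  0:1  1:120  2:121  3:110  4:100  5:79  6:48  7:127
  8:44  9:40  10:84  11:124
Giant step factor: 120^(-12) ≡ 114 (mod 131).
Scan 68·114^i mod 131 for i = 0, 1, …:
  i=0: 68   i=1: 23   i=2: 2   i=3: 97
  i=4: 54   i=5: 130   i=6: 17   i=7: 104
  i=8: 66   i=9: 57   i=10: 79
Match at i=10, j=5: k = 10·12 + 5 = 125.

125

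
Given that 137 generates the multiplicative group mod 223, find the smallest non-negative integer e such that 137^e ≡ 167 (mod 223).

153

Baby-step giant-step with m = ceil(sqrt(222)) = 15.
Baby table (137^j mod 223 for j=0..14):
  0:1  1:137  2:37  3:163  4:31  5:10  6:32  7:147
  8:69  9:87  10:100  11:97  12:132  13:21  14:201
Giant step factor: 137^(-15) ≡ 159 (mod 223).
Scan 167·159^i mod 223 for i = 0, 1, …:
  i=0: 167   i=1: 16   i=2: 91   i=3: 197
  i=4: 103   i=5: 98   i=6: 195   i=7: 8
  i=8: 157   i=9: 210   i=10: 163
Match at i=10, j=3: e = 10·15 + 3 = 153.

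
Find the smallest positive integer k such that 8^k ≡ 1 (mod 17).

8

The order of 8 must divide p − 1 = 16 = 2^4.
Divisors: 1, 2, 4, 8, 16.
Check each in increasing order: 8^1 ≡ 8;  8^2 ≡ 13;  8^4 ≡ 16;  8^8 ≡ 1.
Smallest exponent giving 1 is 8.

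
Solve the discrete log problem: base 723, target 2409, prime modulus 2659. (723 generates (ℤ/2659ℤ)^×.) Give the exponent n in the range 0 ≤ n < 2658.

Baby-step giant-step with m = ceil(sqrt(2658)) = 52.
Baby table (723^j mod 2659 for j=0..51):
  0:1  1:723  2:1565  3:1420  4:286  5:2035  6:878  7:1952
  8:2026  9:2348  10:1162  11:2541  12:2433  13:1460  14:2616  15:819
  16:1839  17:97  18:997  19:242  20:2131  21:1152  22:629  23:78
  24:555  25:2415  26:1741  27:1036  28:1849  29:2009  30:693  31:1147
  32:2332  33:230  34:1432  35:985  36:2202  37:1964  38:66  39:2515
  40:2248  41:655  42:263  43:1360  44:2109  45:1200  46:766  47:746
  48:2240  49:189  50:1038  51:636
Giant step factor: 723^(-52) ≡ 1738 (mod 2659).
Scan 2409·1738^i mod 2659 for i = 0, 1, …:
  i=0: 2409   i=1: 1576   i=2: 318   i=3: 2271
  i=4: 1042   i=5: 217   i=6: 2227   i=7: 1681
  i=8: 1996   i=9: 1712   i=10: 35   i=11: 2332
Match at i=11, j=32: n = 11·52 + 32 = 604.

604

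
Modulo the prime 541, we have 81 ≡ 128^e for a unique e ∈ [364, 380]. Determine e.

Compute 128^364 mod 541 = 79, then multiply by 128 repeatedly:
  128^364=79  128^365=374  128^366=264  128^367=250  128^368=81
Found 81 at exponent 368.

368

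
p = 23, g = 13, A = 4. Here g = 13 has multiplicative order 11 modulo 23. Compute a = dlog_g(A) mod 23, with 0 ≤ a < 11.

5

Successive powers of 13 modulo 23:
  13^0=1  13^1=13  13^2=8  13^3=12  13^4=18  13^5=4
So 13^5 ≡ 4 (mod 23), giving a = 5.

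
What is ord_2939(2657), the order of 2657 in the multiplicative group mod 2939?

The order of 2657 must divide p − 1 = 2938 = 2 · 13 · 113.
Divisors: 1, 2, 13, 26, 113, 226, 1469, 2938.
Check each in increasing order: 2657^1 ≡ 2657;  2657^2 ≡ 171;  2657^13 ≡ 79;  2657^26 ≡ 363;  2657^113 ≡ 2763;  2657^226 ≡ 1586;  2657^1469 ≡ 2938;  2657^2938 ≡ 1.
Smallest exponent giving 1 is 2938.

2938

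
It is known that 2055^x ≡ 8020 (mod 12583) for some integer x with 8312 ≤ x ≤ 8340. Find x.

8328

Compute 2055^8312 mod 12583 = 8080, then multiply by 2055 repeatedly:
  2055^8312=8080  2055^8313=7423  2055^8314=3669  2055^8315=2578  2055^8316=347
  2055^8317=8437  2055^8318=11244  2055^8319=4032  2055^8320=6146  2055^8321=9281
  2055^8322=9210  2055^8323=1718  2055^8324=7250  2055^8325=478  2055^8326=816
  2055^8327=3341  2055^8328=8020
Found 8020 at exponent 8328.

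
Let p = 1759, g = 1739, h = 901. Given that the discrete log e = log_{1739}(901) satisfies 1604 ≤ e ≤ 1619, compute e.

1604

Compute 1739^1604 mod 1759 = 901, then multiply by 1739 repeatedly:
  1739^1604=901
Found 901 at exponent 1604.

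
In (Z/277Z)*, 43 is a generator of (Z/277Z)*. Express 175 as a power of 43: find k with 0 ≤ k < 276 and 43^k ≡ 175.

Baby-step giant-step with m = ceil(sqrt(276)) = 17.
Baby table (43^j mod 277 for j=0..16):
  0:1  1:43  2:187  3:8  4:67  5:111  6:64  7:259
  8:57  9:235  10:133  11:179  12:218  13:233  14:47  15:82
  16:202
Giant step factor: 43^(-17) ≡ 14 (mod 277).
Scan 175·14^i mod 277 for i = 0, 1, …:
  i=0: 175   i=1: 234   i=2: 229   i=3: 159
  i=4: 10   i=5: 140   i=6: 21   i=7: 17
  i=8: 238   i=9: 8
Match at i=9, j=3: k = 9·17 + 3 = 156.

156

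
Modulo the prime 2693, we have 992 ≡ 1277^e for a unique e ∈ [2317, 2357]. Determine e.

2334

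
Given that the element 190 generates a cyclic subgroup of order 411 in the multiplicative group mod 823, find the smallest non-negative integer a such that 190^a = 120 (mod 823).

406

Baby-step giant-step with m = ceil(sqrt(411)) = 21.
Baby table (190^j mod 823 for j=0..20):
  0:1  1:190  2:711  3:118  4:199  5:775  6:756  7:438
  8:97  9:324  10:658  11:747  12:374  13:282  14:85  15:513
  16:356  17:154  18:455  19:35  20:66
Giant step factor: 190^(-21) ≡ 287 (mod 823).
Scan 120·287^i mod 823 for i = 0, 1, …:
  i=0: 120   i=1: 697   i=2: 50   i=3: 359
  i=4: 158   i=5: 81   i=6: 203   i=7: 651
  i=8: 16   i=9: 477     …   i=18: 641
  i=19: 438
Match at i=19, j=7: a = 19·21 + 7 = 406.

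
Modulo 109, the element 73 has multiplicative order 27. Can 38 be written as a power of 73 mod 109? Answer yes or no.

38 ∈ ⟨73⟩ iff 38^27 ≡ 1 (mod 109), since |⟨73⟩| = 27.
38^27 mod 109 = 1.
Since 1 = 1, 38 lies in the subgroup.

yes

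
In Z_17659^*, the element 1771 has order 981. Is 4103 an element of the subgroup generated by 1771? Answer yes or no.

4103 ∈ ⟨1771⟩ iff 4103^981 ≡ 1 (mod 17659), since |⟨1771⟩| = 981.
4103^981 mod 17659 = 1.
Since 1 = 1, 4103 lies in the subgroup.

yes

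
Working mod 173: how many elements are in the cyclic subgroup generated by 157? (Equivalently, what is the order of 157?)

86

The order of 157 must divide p − 1 = 172 = 2^2 · 43.
Divisors: 1, 2, 4, 43, 86, 172.
Check each in increasing order: 157^1 ≡ 157;  157^2 ≡ 83;  157^4 ≡ 142;  157^43 ≡ 172;  157^86 ≡ 1.
Smallest exponent giving 1 is 86.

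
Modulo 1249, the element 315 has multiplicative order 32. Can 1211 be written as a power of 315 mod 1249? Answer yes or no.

no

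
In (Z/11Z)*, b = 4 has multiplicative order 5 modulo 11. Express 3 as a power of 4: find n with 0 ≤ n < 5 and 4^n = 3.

4

Successive powers of 4 modulo 11:
  4^0=1  4^1=4  4^2=5  4^3=9  4^4=3
So 4^4 ≡ 3 (mod 11), giving n = 4.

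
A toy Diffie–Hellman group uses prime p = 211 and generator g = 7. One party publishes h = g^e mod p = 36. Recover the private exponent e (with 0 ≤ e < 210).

52

Baby-step giant-step with m = ceil(sqrt(210)) = 15.
Baby table (7^j mod 211 for j=0..14):
  0:1  1:7  2:49  3:132  4:80  5:138  6:122  7:10
  8:70  9:68  10:54  11:167  12:114  13:165  14:100
Giant step factor: 7^(-15) ≡ 63 (mod 211).
Scan 36·63^i mod 211 for i = 0, 1, …:
  i=0: 36   i=1: 158   i=2: 37   i=3: 10
Match at i=3, j=7: e = 3·15 + 7 = 52.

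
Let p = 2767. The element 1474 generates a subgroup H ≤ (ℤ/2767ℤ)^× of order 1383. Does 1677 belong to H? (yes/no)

no

1677 ∈ ⟨1474⟩ iff 1677^1383 ≡ 1 (mod 2767), since |⟨1474⟩| = 1383.
1677^1383 mod 2767 = 2766.
Since 2766 ≠ 1, 1677 does not lie in the subgroup.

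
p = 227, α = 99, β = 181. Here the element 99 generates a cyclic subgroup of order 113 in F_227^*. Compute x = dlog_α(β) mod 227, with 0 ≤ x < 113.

5

Baby-step giant-step with m = ceil(sqrt(113)) = 11.
Baby table (99^j mod 227 for j=0..10):
  0:1  1:99  2:40  3:101  4:11  5:181  6:213  7:203
  8:121  9:175  10:73
Giant step factor: 99^(-11) ≡ 92 (mod 227).
Scan 181·92^i mod 227 for i = 0, 1, …:
  i=0: 181
Match at i=0, j=5: x = 0·11 + 5 = 5.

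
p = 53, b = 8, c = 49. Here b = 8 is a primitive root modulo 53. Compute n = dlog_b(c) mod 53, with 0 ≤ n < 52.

44

Baby-step giant-step with m = ceil(sqrt(52)) = 8.
Baby table (8^j mod 53 for j=0..7):
  0:1  1:8  2:11  3:35  4:15  5:14  6:6  7:48
Giant step factor: 8^(-8) ≡ 49 (mod 53).
Scan 49·49^i mod 53 for i = 0, 1, …:
  i=0: 49   i=1: 16   i=2: 42   i=3: 44
  i=4: 36   i=5: 15
Match at i=5, j=4: n = 5·8 + 4 = 44.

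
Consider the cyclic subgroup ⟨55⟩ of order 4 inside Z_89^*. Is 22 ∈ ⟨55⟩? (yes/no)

no

22 ∈ ⟨55⟩ iff 22^4 ≡ 1 (mod 89), since |⟨55⟩| = 4.
22^4 mod 89 = 8.
Since 8 ≠ 1, 22 does not lie in the subgroup.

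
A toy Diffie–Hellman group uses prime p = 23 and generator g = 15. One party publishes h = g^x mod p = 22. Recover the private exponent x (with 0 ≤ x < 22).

Successive powers of 15 modulo 23:
  15^0=1  15^1=15  15^2=18  15^3=17  15^4=2  15^5=7
  15^6=13  15^7=11  15^8=4  15^9=14  15^10=3  15^11=22
So 15^11 ≡ 22 (mod 23), giving x = 11.

11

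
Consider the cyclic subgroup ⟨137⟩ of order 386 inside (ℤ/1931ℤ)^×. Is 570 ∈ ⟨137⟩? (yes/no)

yes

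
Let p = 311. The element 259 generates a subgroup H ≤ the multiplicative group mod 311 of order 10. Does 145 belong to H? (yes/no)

no

145 ∈ ⟨259⟩ iff 145^10 ≡ 1 (mod 311), since |⟨259⟩| = 10.
145^10 mod 311 = 146.
Since 146 ≠ 1, 145 does not lie in the subgroup.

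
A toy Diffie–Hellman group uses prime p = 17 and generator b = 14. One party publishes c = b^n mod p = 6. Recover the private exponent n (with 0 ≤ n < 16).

7

Successive powers of 14 modulo 17:
  14^0=1  14^1=14  14^2=9  14^3=7  14^4=13  14^5=12
  14^6=15  14^7=6
So 14^7 ≡ 6 (mod 17), giving n = 7.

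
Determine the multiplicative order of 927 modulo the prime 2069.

94

The order of 927 must divide p − 1 = 2068 = 2^2 · 11 · 47.
Divisors: 1, 2, 4, 11, 22, 44, 47, 94, 188, 517, 1034, 2068.
Check each in increasing order: 927^1 ≡ 927;  927^2 ≡ 694;  927^4 ≡ 1628;  927^11 ≡ 605;  927^22 ≡ 1881;  927^44 ≡ 171;  927^47 ≡ 2068;  927^94 ≡ 1.
Smallest exponent giving 1 is 94.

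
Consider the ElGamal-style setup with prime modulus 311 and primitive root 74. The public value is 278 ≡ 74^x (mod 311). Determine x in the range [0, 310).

24

Baby-step giant-step with m = ceil(sqrt(310)) = 18.
Baby table (74^j mod 311 for j=0..17):
  0:1  1:74  2:189  3:302  4:267  5:165  6:81  7:85
  8:70  9:204  10:168  11:303  12:30  13:43  14:72  15:41
  16:235  17:285
Giant step factor: 74^(-18) ≡ 252 (mod 311).
Scan 278·252^i mod 311 for i = 0, 1, …:
  i=0: 278   i=1: 81
Match at i=1, j=6: x = 1·18 + 6 = 24.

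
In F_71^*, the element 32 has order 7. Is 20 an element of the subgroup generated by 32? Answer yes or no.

yes

20 ∈ ⟨32⟩ iff 20^7 ≡ 1 (mod 71), since |⟨32⟩| = 7.
20^7 mod 71 = 1.
Since 1 = 1, 20 lies in the subgroup.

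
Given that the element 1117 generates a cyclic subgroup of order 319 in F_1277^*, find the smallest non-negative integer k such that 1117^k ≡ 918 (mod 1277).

Baby-step giant-step with m = ceil(sqrt(319)) = 18.
Baby table (1117^j mod 1277 for j=0..17):
  0:1  1:1117  2:60  3:616  4:1046  5:1204  6:187  7:728
  8:1004  9:262  10:221  11:396  12:490  13:774  14:29  15:468
  16:463  17:1263
Giant step factor: 1117^(-18) ≡ 61 (mod 1277).
Scan 918·61^i mod 1277 for i = 0, 1, …:
  i=0: 918   i=1: 1087   i=2: 1180   i=3: 468
Match at i=3, j=15: k = 3·18 + 15 = 69.

69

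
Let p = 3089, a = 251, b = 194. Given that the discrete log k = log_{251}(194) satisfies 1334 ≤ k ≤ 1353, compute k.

1345

Compute 251^1334 mod 3089 = 2774, then multiply by 251 repeatedly:
  251^1334=2774  251^1335=1249  251^1336=1510  251^1337=2152  251^1338=2666
  251^1339=1942  251^1340=2469  251^1341=1919  251^1342=2874  251^1343=1637
  251^1344=50  251^1345=194
Found 194 at exponent 1345.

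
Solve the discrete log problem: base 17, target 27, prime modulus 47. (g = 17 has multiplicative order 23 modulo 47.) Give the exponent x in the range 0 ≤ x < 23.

21

Successive powers of 17 modulo 47:
  17^0=1  17^1=17  17^2=7  17^3=25  17^4=2  17^5=34
  17^6=14  17^7=3  17^8=4  17^9=21  17^10=28  17^11=6
  17^12=8  17^13=42  17^14=9  17^15=12  17^16=16  17^17=37
  17^18=18  17^19=24  17^20=32  17^21=27
So 17^21 ≡ 27 (mod 47), giving x = 21.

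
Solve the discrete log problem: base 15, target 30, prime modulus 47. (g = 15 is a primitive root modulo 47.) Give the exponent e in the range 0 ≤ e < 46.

15

Baby-step giant-step with m = ceil(sqrt(46)) = 7.
Baby table (15^j mod 47 for j=0..6):
  0:1  1:15  2:37  3:38  4:6  5:43  6:34
Giant step factor: 15^(-7) ≡ 20 (mod 47).
Scan 30·20^i mod 47 for i = 0, 1, …:
  i=0: 30   i=1: 36   i=2: 15
Match at i=2, j=1: e = 2·7 + 1 = 15.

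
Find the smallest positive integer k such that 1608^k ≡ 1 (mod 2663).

1331

The order of 1608 must divide p − 1 = 2662 = 2 · 11^3.
Divisors: 1, 2, 11, 22, 121, 242, 1331, 2662.
Check each in increasing order: 1608^1 ≡ 1608;  1608^2 ≡ 2554;  1608^11 ≡ 2398;  1608^22 ≡ 987;  1608^121 ≡ 2072;  1608^242 ≡ 428;  1608^1331 ≡ 1.
Smallest exponent giving 1 is 1331.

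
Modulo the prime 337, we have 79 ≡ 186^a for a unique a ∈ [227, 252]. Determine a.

240

Compute 186^227 mod 337 = 205, then multiply by 186 repeatedly:
  186^227=205  186^228=49  186^229=15  186^230=94  186^231=297
  186^232=311  186^233=219  186^234=294  186^235=90  186^236=227
  186^237=97  186^238=181  186^239=303  186^240=79
Found 79 at exponent 240.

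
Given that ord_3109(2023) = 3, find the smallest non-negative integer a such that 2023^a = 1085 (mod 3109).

2

Successive powers of 2023 modulo 3109:
  2023^0=1  2023^1=2023  2023^2=1085
So 2023^2 ≡ 1085 (mod 3109), giving a = 2.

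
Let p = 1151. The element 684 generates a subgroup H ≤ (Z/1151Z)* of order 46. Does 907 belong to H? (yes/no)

yes

907 ∈ ⟨684⟩ iff 907^46 ≡ 1 (mod 1151), since |⟨684⟩| = 46.
907^46 mod 1151 = 1.
Since 1 = 1, 907 lies in the subgroup.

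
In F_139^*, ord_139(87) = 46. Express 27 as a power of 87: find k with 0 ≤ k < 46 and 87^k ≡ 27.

Baby-step giant-step with m = ceil(sqrt(46)) = 7.
Baby table (87^j mod 139 for j=0..6):
  0:1  1:87  2:63  3:60  4:77  5:27  6:125
Giant step factor: 87^(-7) ≡ 59 (mod 139).
Scan 27·59^i mod 139 for i = 0, 1, …:
  i=0: 27
Match at i=0, j=5: k = 0·7 + 5 = 5.

5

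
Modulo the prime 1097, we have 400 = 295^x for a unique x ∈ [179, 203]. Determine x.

202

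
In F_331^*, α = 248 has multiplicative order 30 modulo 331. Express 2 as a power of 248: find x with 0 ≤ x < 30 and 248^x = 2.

7

Successive powers of 248 modulo 331:
  248^0=1  248^1=248  248^2=269  248^3=181  248^4=203  248^5=32
  248^6=323  248^7=2
So 248^7 ≡ 2 (mod 331), giving x = 7.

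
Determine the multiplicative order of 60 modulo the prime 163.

The order of 60 must divide p − 1 = 162 = 2 · 3^4.
Divisors: 1, 2, 3, 6, 9, 18, 27, 54, 81, 162.
Check each in increasing order: 60^1 ≡ 60;  60^2 ≡ 14;  60^3 ≡ 25;  60^6 ≡ 136;  60^9 ≡ 140;  60^18 ≡ 40;  60^27 ≡ 58;  60^54 ≡ 104;  60^81 ≡ 1.
Smallest exponent giving 1 is 81.

81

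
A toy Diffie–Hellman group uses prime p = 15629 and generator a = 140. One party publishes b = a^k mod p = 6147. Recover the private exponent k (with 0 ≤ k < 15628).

10500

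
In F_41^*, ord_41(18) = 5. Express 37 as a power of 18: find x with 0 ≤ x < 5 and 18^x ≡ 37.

Successive powers of 18 modulo 41:
  18^0=1  18^1=18  18^2=37
So 18^2 ≡ 37 (mod 41), giving x = 2.

2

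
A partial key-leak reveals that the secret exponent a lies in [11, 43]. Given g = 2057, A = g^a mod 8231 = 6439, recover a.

15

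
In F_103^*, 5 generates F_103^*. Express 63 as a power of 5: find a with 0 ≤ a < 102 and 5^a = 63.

Baby-step giant-step with m = ceil(sqrt(102)) = 11.
Baby table (5^j mod 103 for j=0..10):
  0:1  1:5  2:25  3:22  4:7  5:35  6:72  7:51
  8:49  9:39  10:92
Giant step factor: 5^(-11) ≡ 88 (mod 103).
Scan 63·88^i mod 103 for i = 0, 1, …:
  i=0: 63   i=1: 85   i=2: 64   i=3: 70
  i=4: 83   i=5: 94   i=6: 32   i=7: 35
Match at i=7, j=5: a = 7·11 + 5 = 82.

82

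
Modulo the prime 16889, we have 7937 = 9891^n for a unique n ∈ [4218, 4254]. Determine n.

Compute 9891^4218 mod 16889 = 6260, then multiply by 9891 repeatedly:
  9891^4218=6260  9891^4219=2586  9891^4220=8180  9891^4221=10070  9891^4222=7937
Found 7937 at exponent 4222.

4222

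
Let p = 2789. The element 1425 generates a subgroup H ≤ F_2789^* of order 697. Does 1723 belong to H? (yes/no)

1723 ∈ ⟨1425⟩ iff 1723^697 ≡ 1 (mod 2789), since |⟨1425⟩| = 697.
1723^697 mod 2789 = 1.
Since 1 = 1, 1723 lies in the subgroup.

yes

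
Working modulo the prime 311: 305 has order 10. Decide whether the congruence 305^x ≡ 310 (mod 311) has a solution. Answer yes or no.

310 ∈ ⟨305⟩ iff 310^10 ≡ 1 (mod 311), since |⟨305⟩| = 10.
310^10 mod 311 = 1.
Since 1 = 1, 310 lies in the subgroup.

yes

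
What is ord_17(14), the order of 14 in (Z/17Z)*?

The order of 14 must divide p − 1 = 16 = 2^4.
Divisors: 1, 2, 4, 8, 16.
Check each in increasing order: 14^1 ≡ 14;  14^2 ≡ 9;  14^4 ≡ 13;  14^8 ≡ 16;  14^16 ≡ 1.
Smallest exponent giving 1 is 16.

16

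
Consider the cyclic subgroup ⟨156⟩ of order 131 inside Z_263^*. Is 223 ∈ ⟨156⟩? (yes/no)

223 ∈ ⟨156⟩ iff 223^131 ≡ 1 (mod 263), since |⟨156⟩| = 131.
223^131 mod 263 = 1.
Since 1 = 1, 223 lies in the subgroup.

yes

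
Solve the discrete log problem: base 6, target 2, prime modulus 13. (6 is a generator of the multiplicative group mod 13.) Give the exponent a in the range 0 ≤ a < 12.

5

Successive powers of 6 modulo 13:
  6^0=1  6^1=6  6^2=10  6^3=8  6^4=9  6^5=2
So 6^5 ≡ 2 (mod 13), giving a = 5.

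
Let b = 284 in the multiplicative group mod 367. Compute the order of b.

6

The order of 284 must divide p − 1 = 366 = 2 · 3 · 61.
Divisors: 1, 2, 3, 6, 61, 122, 183, 366.
Check each in increasing order: 284^1 ≡ 284;  284^2 ≡ 283;  284^3 ≡ 366;  284^6 ≡ 1.
Smallest exponent giving 1 is 6.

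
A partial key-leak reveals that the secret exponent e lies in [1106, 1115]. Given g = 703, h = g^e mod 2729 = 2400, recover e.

1109

Compute 703^1106 mod 2729 = 2431, then multiply by 703 repeatedly:
  703^1106=2431  703^1107=639  703^1108=1661  703^1109=2400
Found 2400 at exponent 1109.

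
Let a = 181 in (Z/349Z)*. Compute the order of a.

The order of 181 must divide p − 1 = 348 = 2^2 · 3 · 29.
Divisors: 1, 2, 3, 4, 6, 12, 29, 58, 87, 116, 174, 348.
Check each in increasing order: 181^1 ≡ 181;  181^2 ≡ 304;  181^3 ≡ 231;  181^4 ≡ 280;  181^6 ≡ 313;  181^12 ≡ 249;  181^29 ≡ 348;  181^58 ≡ 1.
Smallest exponent giving 1 is 58.

58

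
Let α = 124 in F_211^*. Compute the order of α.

The order of 124 must divide p − 1 = 210 = 2 · 3 · 5 · 7.
Divisors: 1, 2, 3, 5, 6, 7, 10, 14, 15, 21, 30, 35, 42, 70, 105, 210.
Check each in increasing order: 124^1 ≡ 124;  124^2 ≡ 184;  124^3 ≡ 28;  124^5 ≡ 88;  124^6 ≡ 151;  124^7 ≡ 156;  124^10 ≡ 148;  124^14 ≡ 71;  124^15 ≡ 153;  124^21 ≡ 104;  124^30 ≡ 199;  124^35 ≡ 210;  124^42 ≡ 55;  124^70 ≡ 1.
Smallest exponent giving 1 is 70.

70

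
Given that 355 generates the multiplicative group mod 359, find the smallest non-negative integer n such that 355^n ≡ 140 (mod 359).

319

Baby-step giant-step with m = ceil(sqrt(358)) = 19.
Baby table (355^j mod 359 for j=0..18):
  0:1  1:355  2:16  3:295  4:256  5:53  6:147  7:130
  8:198  9:285  10:296  11:252  12:69  13:83  14:27  15:251
  16:73  17:67  18:91
Giant step factor: 355^(-19) ≡ 287 (mod 359).
Scan 140·287^i mod 359 for i = 0, 1, …:
  i=0: 140   i=1: 331   i=2: 221   i=3: 243
  i=4: 95   i=5: 340   i=6: 291   i=7: 229
  i=8: 26   i=9: 282     …   i=15: 181
  i=16: 251
Match at i=16, j=15: n = 16·19 + 15 = 319.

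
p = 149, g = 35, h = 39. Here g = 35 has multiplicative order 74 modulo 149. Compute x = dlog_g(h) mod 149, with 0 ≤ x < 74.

12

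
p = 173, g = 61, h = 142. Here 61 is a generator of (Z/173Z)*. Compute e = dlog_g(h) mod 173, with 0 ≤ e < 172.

Baby-step giant-step with m = ceil(sqrt(172)) = 14.
Baby table (61^j mod 173 for j=0..13):
  0:1  1:61  2:88  3:5  4:132  5:94  6:25  7:141
  8:124  9:125  10:13  11:101  12:106  13:65
Giant step factor: 61^(-14) ≡ 37 (mod 173).
Scan 142·37^i mod 173 for i = 0, 1, …:
  i=0: 142   i=1: 64   i=2: 119   i=3: 78
  i=4: 118   i=5: 41   i=6: 133   i=7: 77
  i=8: 81   i=9: 56   i=10: 169   i=11: 25
Match at i=11, j=6: e = 11·14 + 6 = 160.

160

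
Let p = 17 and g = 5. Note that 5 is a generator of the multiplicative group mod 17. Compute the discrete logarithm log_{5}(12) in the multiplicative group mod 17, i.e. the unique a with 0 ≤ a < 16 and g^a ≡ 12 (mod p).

Successive powers of 5 modulo 17:
  5^0=1  5^1=5  5^2=8  5^3=6  5^4=13  5^5=14
  5^6=2  5^7=10  5^8=16  5^9=12
So 5^9 ≡ 12 (mod 17), giving a = 9.

9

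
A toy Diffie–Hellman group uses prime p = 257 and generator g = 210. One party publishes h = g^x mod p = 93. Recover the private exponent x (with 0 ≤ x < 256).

111

Baby-step giant-step with m = ceil(sqrt(256)) = 16.
Baby table (210^j mod 257 for j=0..15):
  0:1  1:210  2:153  3:5  4:22  5:251  6:25  7:110
  8:227  9:125  10:36  11:107  12:111  13:180  14:21  15:41
Giant step factor: 210^(-16) ≡ 2 (mod 257).
Scan 93·2^i mod 257 for i = 0, 1, …:
  i=0: 93   i=1: 186   i=2: 115   i=3: 230
  i=4: 203   i=5: 149   i=6: 41
Match at i=6, j=15: x = 6·16 + 15 = 111.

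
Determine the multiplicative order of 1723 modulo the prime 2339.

2338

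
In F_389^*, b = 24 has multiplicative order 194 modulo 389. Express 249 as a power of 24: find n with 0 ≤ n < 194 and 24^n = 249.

124

Baby-step giant-step with m = ceil(sqrt(194)) = 14.
Baby table (24^j mod 389 for j=0..13):
  0:1  1:24  2:187  3:209  4:348  5:183  6:113  7:378
  8:125  9:277  10:35  11:62  12:321  13:313
Giant step factor: 24^(-14) ≡ 344 (mod 389).
Scan 249·344^i mod 389 for i = 0, 1, …:
  i=0: 249   i=1: 76   i=2: 81   i=3: 245
  i=4: 256   i=5: 150   i=6: 252   i=7: 330
  i=8: 321
Match at i=8, j=12: n = 8·14 + 12 = 124.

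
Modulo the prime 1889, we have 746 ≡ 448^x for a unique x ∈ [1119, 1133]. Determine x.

Compute 448^1119 mod 1889 = 508, then multiply by 448 repeatedly:
  448^1119=508  448^1120=904  448^1121=746
Found 746 at exponent 1121.

1121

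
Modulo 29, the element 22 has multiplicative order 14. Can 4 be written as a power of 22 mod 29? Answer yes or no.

yes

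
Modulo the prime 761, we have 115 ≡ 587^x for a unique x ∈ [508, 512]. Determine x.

510

Compute 587^508 mod 761 = 403, then multiply by 587 repeatedly:
  587^508=403  587^509=651  587^510=115
Found 115 at exponent 510.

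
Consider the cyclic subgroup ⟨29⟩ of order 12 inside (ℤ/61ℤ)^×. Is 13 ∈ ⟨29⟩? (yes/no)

yes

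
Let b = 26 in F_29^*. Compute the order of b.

The order of 26 must divide p − 1 = 28 = 2^2 · 7.
Divisors: 1, 2, 4, 7, 14, 28.
Check each in increasing order: 26^1 ≡ 26;  26^2 ≡ 9;  26^4 ≡ 23;  26^7 ≡ 17;  26^14 ≡ 28;  26^28 ≡ 1.
Smallest exponent giving 1 is 28.

28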